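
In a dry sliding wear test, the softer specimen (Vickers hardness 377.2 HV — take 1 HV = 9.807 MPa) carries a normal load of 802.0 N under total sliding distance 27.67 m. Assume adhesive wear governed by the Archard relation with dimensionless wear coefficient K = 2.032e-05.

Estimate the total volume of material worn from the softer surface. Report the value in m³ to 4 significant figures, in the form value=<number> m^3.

All working math maintains full float precision, and the intermediates appear rounded; a lone final rounding: 4 significant digits.
Convert: Hardness H = 377.2 HV × 9.807 MPa/HV = 3699 MPa = 3.699e+09 Pa.
SI base units throughout: W = 802.0 N, H = 3.699e+09 Pa, K = 2.032e-05.
Archard volume V = K·W·L/H = 2.032e-05 · 802.0 · 27.67 / 3.699e+09 = 1.219e-10 m³.

value=1.219e-10 m^3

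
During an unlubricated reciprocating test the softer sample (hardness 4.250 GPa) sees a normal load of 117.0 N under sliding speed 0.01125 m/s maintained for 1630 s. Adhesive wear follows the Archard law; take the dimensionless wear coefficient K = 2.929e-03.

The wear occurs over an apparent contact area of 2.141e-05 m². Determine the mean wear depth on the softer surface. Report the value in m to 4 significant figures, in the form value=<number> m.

Every step maintains full float precision — displayed values are rounded. Rounded once at the end, at 4 significant figures.
Sliding distance L = v·t = 0.01125 m/s × 1630 s = 18.34 m.
Hardness H = 4.250 GPa = 4.250e+09 Pa.
SI base units throughout: W = 117.0 N, H = 4.250e+09 Pa, K = 2.929e-03.
Archard volume V = K·W·L/H = 2.929e-03 · 117.0 · 18.34 / 4.250e+09 = 1.479e-09 m³.
Depth h = V/A = 1.479e-09 / 2.141e-05 = 6.906e-05 m.

value=6.906e-05 m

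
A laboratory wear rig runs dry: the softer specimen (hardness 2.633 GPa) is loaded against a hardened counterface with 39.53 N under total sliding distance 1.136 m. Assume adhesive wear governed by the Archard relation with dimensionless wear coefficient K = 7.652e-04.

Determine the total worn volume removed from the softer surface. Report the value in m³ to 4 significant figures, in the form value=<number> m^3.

value=1.305e-11 m^3

Every step keeps full float precision, and the intermediates appear rounded — rounded just once to four significant digits.
Convert: Hardness H = 2.633 GPa = 2.633e+09 Pa.
Expressed in SI base units: W = 39.53 N, H = 2.633e+09 Pa, K = 7.652e-04.
Worn volume V = K·W·L/H = 7.652e-04 · 39.53 · 1.136 / 2.633e+09 = 1.305e-11 m³.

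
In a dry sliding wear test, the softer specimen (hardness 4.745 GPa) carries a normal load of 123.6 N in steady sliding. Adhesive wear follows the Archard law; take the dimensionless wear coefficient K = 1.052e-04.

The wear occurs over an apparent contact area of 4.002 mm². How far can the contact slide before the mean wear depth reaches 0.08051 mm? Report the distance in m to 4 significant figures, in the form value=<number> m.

value=117.6 m

Displayed values are rounded; every step carries exact precision; one last rounding: four significant figures.
Convert: Hardness H = 4.745 GPa = 4.745e+09 Pa.
Convert: Contact area A = 4.002 mm² = 4.002e-06 m².
Convert: Depth limit h_lim = 0.08051 mm = 8.051e-05 m.
In SI base units: W = 123.6 N, H = 4.745e+09 Pa, K = 1.052e-04.
Allowed volume V_lim = h_lim·A = 8.051e-05 · 4.002e-06 = 3.222e-10 m³.
Sliding life L = V_lim·H/(K·W) = 3.222e-10 · 4.745e+09 / (1.052e-04 · 123.6) = 117.6 m.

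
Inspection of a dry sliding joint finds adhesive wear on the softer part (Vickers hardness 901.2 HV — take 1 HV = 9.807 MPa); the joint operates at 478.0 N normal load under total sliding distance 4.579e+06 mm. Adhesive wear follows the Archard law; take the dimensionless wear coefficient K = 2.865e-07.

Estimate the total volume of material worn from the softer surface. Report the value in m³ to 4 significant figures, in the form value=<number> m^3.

The intermediates are shown rounded. All working math holds full float precision — one last rounding to 4 significant figures.
Distance L = 4.579e+06 mm = 4579 m.
Hardness H = 901.2 HV × 9.807 MPa/HV = 8838 MPa = 8.838e+09 Pa.
As SI base values: W = 478.0 N, H = 8.838e+09 Pa, K = 2.865e-07.
Apply Archard: V = K·W·L/H = 2.865e-07 · 478.0 · 4579 / 8.838e+09 = 7.095e-11 m³.

value=7.095e-11 m^3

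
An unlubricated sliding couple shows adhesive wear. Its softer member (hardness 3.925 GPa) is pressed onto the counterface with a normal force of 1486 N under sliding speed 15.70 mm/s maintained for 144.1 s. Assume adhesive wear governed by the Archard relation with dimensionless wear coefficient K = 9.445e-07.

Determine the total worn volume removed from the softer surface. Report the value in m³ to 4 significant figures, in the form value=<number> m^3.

The algebra runs at full float precision; printed values are rounded; rounded once at the end to four significant digits.
Convert: Sliding speed v = 15.70 mm/s = 0.01570 m/s. Path length L = v·t = 0.01570 m/s × 144.1 s = 2.262 m.
Convert: Hardness H = 3.925 GPa = 3.925e+09 Pa.
As SI base values: W = 1486 N, H = 3.925e+09 Pa, K = 9.445e-07.
By Archard's law, V = K·W·L/H = 9.445e-07 · 1486 · 2.262 / 3.925e+09 = 8.090e-13 m³.

value=8.090e-13 m^3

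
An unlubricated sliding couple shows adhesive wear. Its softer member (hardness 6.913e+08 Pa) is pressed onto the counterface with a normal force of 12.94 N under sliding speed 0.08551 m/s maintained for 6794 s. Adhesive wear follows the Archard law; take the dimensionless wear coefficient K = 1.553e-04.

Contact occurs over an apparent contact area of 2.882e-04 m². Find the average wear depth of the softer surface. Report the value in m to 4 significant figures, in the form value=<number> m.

The computation holds full precision. Quoted intermediates are rounded — a single final rounding to 4 significant figures.
The distance L = v·t = 0.08551 m/s × 6794 s = 581.0 m.
In SI base units, W = 12.94 N, H = 6.913e+08 Pa, K = 1.553e-04.
Worn volume V = K·W·L/H = 1.553e-04 · 12.94 · 581.0 / 6.913e+08 = 1.689e-09 m³.
Mean wear depth h = V/A = 1.689e-09 / 2.882e-04 = 5.860e-06 m.

value=5.860e-06 m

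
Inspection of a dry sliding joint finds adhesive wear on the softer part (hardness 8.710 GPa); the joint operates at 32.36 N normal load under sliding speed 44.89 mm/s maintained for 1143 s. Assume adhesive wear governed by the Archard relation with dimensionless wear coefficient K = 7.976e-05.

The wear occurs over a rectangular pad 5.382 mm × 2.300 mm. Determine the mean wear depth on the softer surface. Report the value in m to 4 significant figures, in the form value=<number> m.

value=1.228e-06 m

Intermediate values are shown rounded, and all arithmetic runs at full precision, and a lone final rounding to four significant digits.
Sliding speed v = 44.89 mm/s = 0.04489 m/s. Total distance L = v·t = 0.04489 m/s × 1143 s = 51.31 m.
Hardness H = 8.710 GPa = 8.710e+09 Pa.
Pad sides 5.382 mm × 2.300 mm = 0.005382 m × 0.002300 m. Contact area A = 0.005382 m × 0.002300 m = 1.238e-05 m².
As SI base values: W = 32.36 N, H = 8.710e+09 Pa, K = 7.976e-05.
Wear volume V = K·W·L/H = 7.976e-05 · 32.36 · 51.31 / 8.710e+09 = 1.520e-11 m³.
Average depth h = V/A = 1.520e-11 / 1.238e-05 = 1.228e-06 m.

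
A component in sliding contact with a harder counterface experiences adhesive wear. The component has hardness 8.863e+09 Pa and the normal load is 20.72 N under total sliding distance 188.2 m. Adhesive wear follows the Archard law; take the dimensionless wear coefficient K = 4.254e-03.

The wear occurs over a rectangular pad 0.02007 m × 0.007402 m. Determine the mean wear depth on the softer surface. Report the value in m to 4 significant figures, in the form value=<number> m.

Intermediates are shown rounded. The algebra keeps exact precision; rounded just once, at 4 significant figures.
Convert: Contact area A = 0.02007 m × 0.007402 m = 1.486e-04 m².
SI base units throughout: W = 20.72 N, H = 8.863e+09 Pa, K = 4.254e-03.
Apply Archard: V = K·W·L/H = 4.254e-03 · 20.72 · 188.2 / 8.863e+09 = 1.872e-09 m³.
Wear depth h = V/A = 1.872e-09 / 1.486e-04 = 1.260e-05 m.

value=1.260e-05 m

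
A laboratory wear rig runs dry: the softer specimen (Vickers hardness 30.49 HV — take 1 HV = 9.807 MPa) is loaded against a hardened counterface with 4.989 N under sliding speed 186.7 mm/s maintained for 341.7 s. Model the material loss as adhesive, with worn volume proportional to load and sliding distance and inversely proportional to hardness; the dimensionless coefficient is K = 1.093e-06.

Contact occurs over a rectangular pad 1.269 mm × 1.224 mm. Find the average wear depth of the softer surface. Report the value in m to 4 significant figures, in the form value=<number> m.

value=7.490e-07 m

The intermediates are shown rounded; all working math holds full float precision, and rounded once at the end to four significant digits.
Convert: Sliding speed v = 186.7 mm/s = 0.1867 m/s. Distance L = v·t = 0.1867 m/s × 341.7 s = 63.80 m.
Convert: Hardness H = 30.49 HV × 9.807 MPa/HV = 299.0 MPa = 2.990e+08 Pa.
Convert: Pad sides 1.269 mm × 1.224 mm = 0.001269 m × 0.001224 m. Contact area A = 0.001269 m × 0.001224 m = 1.553e-06 m².
In SI base units, W = 4.989 N, H = 2.990e+08 Pa, K = 1.093e-06.
By Archard's law, V = K·W·L/H = 1.093e-06 · 4.989 · 63.80 / 2.990e+08 = 1.163e-12 m³.
Average depth h = V/A = 1.163e-12 / 1.553e-06 = 7.490e-07 m.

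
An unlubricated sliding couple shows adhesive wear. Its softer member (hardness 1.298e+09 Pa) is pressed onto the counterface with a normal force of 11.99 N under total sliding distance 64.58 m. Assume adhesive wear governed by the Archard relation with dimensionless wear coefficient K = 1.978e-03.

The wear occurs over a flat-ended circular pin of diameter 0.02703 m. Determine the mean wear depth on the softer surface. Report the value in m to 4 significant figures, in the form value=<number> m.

Intermediates are printed rounded; all arithmetic keeps full float precision. Rounded once at the end to 4 significant digits.
Contact area A = π·d²/4 = π·(0.02703 m)²/4 = 5.738e-04 m².
Expressed in SI base units: W = 11.99 N, H = 1.298e+09 Pa, K = 1.978e-03.
Archard volume V = K·W·L/H = 1.978e-03 · 11.99 · 64.58 / 1.298e+09 = 1.180e-09 m³.
Mean depth h = V/A = 1.180e-09 / 5.738e-04 = 2.056e-06 m.

value=2.056e-06 m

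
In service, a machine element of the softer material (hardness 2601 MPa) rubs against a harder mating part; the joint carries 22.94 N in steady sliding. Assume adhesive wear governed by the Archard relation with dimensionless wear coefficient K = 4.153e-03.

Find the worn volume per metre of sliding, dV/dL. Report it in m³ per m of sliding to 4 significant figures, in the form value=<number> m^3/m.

value=3.663e-11 m^3/m

Quoted intermediates are rounded, and the algebra holds full precision — a lone final rounding to 4 significant figures.
Convert: Hardness H = 2601 MPa = 2.601e+09 Pa.
Collected in SI base units: W = 22.94 N, H = 2.601e+09 Pa, K = 4.153e-03.
The wear rate dV/dL = K·W/H (no L dependence): 4.153e-03 · 22.94 / 2.601e+09 = 3.663e-11 m³/m.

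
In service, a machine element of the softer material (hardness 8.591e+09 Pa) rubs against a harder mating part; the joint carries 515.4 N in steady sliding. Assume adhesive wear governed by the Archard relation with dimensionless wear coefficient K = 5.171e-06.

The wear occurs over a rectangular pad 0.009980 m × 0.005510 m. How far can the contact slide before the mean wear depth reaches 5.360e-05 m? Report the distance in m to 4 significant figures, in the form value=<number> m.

All arithmetic holds exact precision; intermediate values are printed rounded; rounded once at the end, at four significant digits.
Convert: Contact area A = 0.009980 m × 0.005510 m = 5.499e-05 m².
Restated in SI base units: W = 515.4 N, H = 8.591e+09 Pa, K = 5.171e-06.
At the depth limit, V_lim = h_lim·A = 5.360e-05 · 5.499e-05 = 2.947e-09 m³.
Inverting, life L = V_lim·H/(K·W) = 2.947e-09 · 8.591e+09 / (5.171e-06 · 515.4) = 9501 m.

value=9501 m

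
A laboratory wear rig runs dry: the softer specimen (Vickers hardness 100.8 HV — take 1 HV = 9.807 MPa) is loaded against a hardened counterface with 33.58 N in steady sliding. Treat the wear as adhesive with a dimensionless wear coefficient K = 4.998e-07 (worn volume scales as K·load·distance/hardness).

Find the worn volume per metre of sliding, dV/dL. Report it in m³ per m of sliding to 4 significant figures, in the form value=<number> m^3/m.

value=1.698e-14 m^3/m

The intermediates appear rounded. Every step carries exact precision; rounded once at the end to 4 significant digits.
Hardness H = 100.8 HV × 9.807 MPa/HV = 988.5 MPa = 9.885e+08 Pa.
In SI base units, W = 33.58 N, H = 9.885e+08 Pa, K = 4.998e-07.
Rate of wear dV/dL = K·W/H: 4.998e-07 · 33.58 / 9.885e+08 = 1.698e-14 m³/m.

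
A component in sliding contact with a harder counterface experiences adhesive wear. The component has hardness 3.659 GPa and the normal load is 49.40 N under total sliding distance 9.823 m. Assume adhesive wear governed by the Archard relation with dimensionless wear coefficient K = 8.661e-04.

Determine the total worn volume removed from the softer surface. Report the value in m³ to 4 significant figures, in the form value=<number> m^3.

value=1.149e-10 m^3

Intermediates are printed rounded; the algebra runs at full precision. Rounded just once: 4 significant figures.
Hardness H = 3.659 GPa = 3.659e+09 Pa.
In SI base units: W = 49.40 N, H = 3.659e+09 Pa, K = 8.661e-04.
By Archard's law, V = K·W·L/H = 8.661e-04 · 49.40 · 9.823 / 3.659e+09 = 1.149e-10 m³.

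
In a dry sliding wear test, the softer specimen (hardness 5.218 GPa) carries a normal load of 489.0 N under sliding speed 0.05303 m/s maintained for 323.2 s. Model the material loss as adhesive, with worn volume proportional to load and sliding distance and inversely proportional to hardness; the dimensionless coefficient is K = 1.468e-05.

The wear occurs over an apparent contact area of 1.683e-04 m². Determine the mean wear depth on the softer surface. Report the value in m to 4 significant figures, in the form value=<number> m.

value=1.401e-07 m

Intermediates appear rounded, and the computation holds full precision, and a lone final rounding: 4 significant digits.
Distance covered L = v·t = 0.05303 m/s × 323.2 s = 17.14 m.
Hardness H = 5.218 GPa = 5.218e+09 Pa.
Expressed in SI base units: W = 489.0 N, H = 5.218e+09 Pa, K = 1.468e-05.
Worn volume V = K·W·L/H = 1.468e-05 · 489.0 · 17.14 / 5.218e+09 = 2.358e-11 m³.
Depth h = V/A = 2.358e-11 / 1.683e-04 = 1.401e-07 m.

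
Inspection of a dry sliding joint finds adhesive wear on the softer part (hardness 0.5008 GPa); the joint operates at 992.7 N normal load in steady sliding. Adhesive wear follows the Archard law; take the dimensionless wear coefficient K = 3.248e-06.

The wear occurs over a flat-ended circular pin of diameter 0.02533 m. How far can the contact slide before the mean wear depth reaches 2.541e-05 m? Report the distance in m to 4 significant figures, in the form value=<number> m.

value=1989 m

Intermediates are shown rounded, and all arithmetic runs at full precision — rounded once at the end: 4 significant figures.
Convert: Hardness H = 0.5008 GPa = 5.008e+08 Pa.
Convert: Contact area A = π·d²/4 = π·(0.02533 m)²/4 = 5.039e-04 m².
In SI base units: W = 992.7 N, H = 5.008e+08 Pa, K = 3.248e-06.
At the depth limit, V_lim = h_lim·A = 2.541e-05 · 5.039e-04 = 1.280e-08 m³.
Inverting, life L = V_lim·H/(K·W) = 1.280e-08 · 5.008e+08 / (3.248e-06 · 992.7) = 1989 m.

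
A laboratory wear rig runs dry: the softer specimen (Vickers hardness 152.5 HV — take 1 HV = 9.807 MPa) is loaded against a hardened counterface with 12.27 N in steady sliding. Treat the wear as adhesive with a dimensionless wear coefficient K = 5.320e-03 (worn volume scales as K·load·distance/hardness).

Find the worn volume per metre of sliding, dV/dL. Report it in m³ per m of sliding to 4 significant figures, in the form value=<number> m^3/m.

The intermediates are printed rounded, and every step runs at full precision — one final rounding to 4 significant digits.
Convert: Hardness H = 152.5 HV × 9.807 MPa/HV = 1496 MPa = 1.496e+09 Pa.
In SI base units, W = 12.27 N, H = 1.496e+09 Pa, K = 5.320e-03.
The wear rate dV/dL = K·W/H (no L dependence): 5.320e-03 · 12.27 / 1.496e+09 = 4.365e-11 m³/m.

value=4.365e-11 m^3/m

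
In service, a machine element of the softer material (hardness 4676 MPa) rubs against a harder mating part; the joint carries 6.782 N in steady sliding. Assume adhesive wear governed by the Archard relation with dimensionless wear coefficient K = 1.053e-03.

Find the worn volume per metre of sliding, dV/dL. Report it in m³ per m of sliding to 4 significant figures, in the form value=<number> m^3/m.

The intermediates are shown rounded — every step keeps full float precision — rounded once at the end: 4 significant digits.
Convert: Hardness H = 4676 MPa = 4.676e+09 Pa.
SI base units throughout: W = 6.782 N, H = 4.676e+09 Pa, K = 1.053e-03.
The wear rate dV/dL = K·W/H, per unit distance: 1.053e-03 · 6.782 / 4.676e+09 = 1.527e-12 m³/m.

value=1.527e-12 m^3/m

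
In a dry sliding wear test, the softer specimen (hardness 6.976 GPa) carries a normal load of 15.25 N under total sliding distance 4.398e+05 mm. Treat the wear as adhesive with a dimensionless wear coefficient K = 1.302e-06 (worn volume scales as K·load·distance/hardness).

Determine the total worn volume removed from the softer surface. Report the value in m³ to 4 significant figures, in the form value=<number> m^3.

Intermediate values are displayed rounded; each operation maintains full float precision — one last rounding, at 4 significant digits.
Distance covered L = 4.398e+05 mm = 439.8 m.
Hardness H = 6.976 GPa = 6.976e+09 Pa.
In SI base units: W = 15.25 N, H = 6.976e+09 Pa, K = 1.302e-06.
Archard volume V = K·W·L/H = 1.302e-06 · 15.25 · 439.8 / 6.976e+09 = 1.252e-12 m³.

value=1.252e-12 m^3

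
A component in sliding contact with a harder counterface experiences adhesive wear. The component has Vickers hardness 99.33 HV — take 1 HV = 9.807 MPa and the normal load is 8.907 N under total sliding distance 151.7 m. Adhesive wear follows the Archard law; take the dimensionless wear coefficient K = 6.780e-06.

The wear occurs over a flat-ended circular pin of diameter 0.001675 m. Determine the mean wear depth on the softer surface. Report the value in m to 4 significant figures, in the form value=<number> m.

value=4.268e-06 m

Intermediates appear rounded, and all working math runs at exact precision. Rounded once at the end, at 4 significant digits.
Convert: Hardness H = 99.33 HV × 9.807 MPa/HV = 974.1 MPa = 9.741e+08 Pa.
Convert: Contact area A = π·d²/4 = π·(0.001675 m)²/4 = 2.204e-06 m².
Working in SI base units: W = 8.907 N, H = 9.741e+08 Pa, K = 6.780e-06.
Wear volume V = K·W·L/H = 6.780e-06 · 8.907 · 151.7 / 9.741e+08 = 9.404e-12 m³.
Depth of wear h = V/A = 9.404e-12 / 2.204e-06 = 4.268e-06 m.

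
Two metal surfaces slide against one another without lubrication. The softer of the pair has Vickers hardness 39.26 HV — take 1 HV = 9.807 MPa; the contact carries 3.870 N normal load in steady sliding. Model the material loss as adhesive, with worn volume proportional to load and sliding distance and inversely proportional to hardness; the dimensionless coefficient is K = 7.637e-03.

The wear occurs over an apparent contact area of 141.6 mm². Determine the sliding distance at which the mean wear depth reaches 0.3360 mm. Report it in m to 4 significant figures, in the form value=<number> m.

Intermediates appear rounded, and the computation keeps full precision, and a single final rounding, at four significant digits.
Hardness H = 39.26 HV × 9.807 MPa/HV = 385.0 MPa = 3.850e+08 Pa.
Contact area A = 141.6 mm² = 1.416e-04 m².
Depth limit h_lim = 0.3360 mm = 3.360e-04 m.
Working in SI base units: W = 3.870 N, H = 3.850e+08 Pa, K = 7.637e-03.
Volume at the limit: V_lim = h_lim·A = 3.360e-04 · 1.416e-04 = 4.758e-08 m³.
Thus life L = V_lim·H/(K·W) = 4.758e-08 · 3.850e+08 / (7.637e-03 · 3.870) = 619.8 m.

value=619.8 m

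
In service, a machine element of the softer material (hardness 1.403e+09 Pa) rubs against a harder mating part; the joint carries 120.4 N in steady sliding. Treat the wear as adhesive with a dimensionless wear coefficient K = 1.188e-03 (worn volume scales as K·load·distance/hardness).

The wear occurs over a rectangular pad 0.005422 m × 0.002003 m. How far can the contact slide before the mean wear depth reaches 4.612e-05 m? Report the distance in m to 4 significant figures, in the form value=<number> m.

Intermediate values appear rounded; all working math holds full precision; a lone final rounding, at four significant figures.
Contact area A = 0.005422 m × 0.002003 m = 1.086e-05 m².
In SI base units, W = 120.4 N, H = 1.403e+09 Pa, K = 1.188e-03.
Limit volume V_lim = h_lim·A = 4.612e-05 · 1.086e-05 = 5.009e-10 m³.
Inverting, life L = V_lim·H/(K·W) = 5.009e-10 · 1.403e+09 / (1.188e-03 · 120.4) = 4.913 m.

value=4.913 m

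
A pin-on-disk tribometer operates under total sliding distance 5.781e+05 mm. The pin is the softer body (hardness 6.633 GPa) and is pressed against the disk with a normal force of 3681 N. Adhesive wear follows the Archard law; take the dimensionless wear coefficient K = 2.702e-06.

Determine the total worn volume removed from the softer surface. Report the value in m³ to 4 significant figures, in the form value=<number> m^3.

The algebra holds full float precision. Printed values are rounded. Rounded once at the end, at 4 significant digits.
Convert: Total distance L = 5.781e+05 mm = 578.1 m.
Convert: Hardness H = 6.633 GPa = 6.633e+09 Pa.
Collected in SI base units: W = 3681 N, H = 6.633e+09 Pa, K = 2.702e-06.
Apply Archard: V = K·W·L/H = 2.702e-06 · 3681 · 578.1 / 6.633e+09 = 8.669e-10 m³.

value=8.669e-10 m^3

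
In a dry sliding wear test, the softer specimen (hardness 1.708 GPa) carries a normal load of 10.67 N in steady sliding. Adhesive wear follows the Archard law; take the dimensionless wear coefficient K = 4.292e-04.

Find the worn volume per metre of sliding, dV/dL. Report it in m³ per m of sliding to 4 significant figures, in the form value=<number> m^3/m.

Intermediate values are shown rounded. The algebra keeps exact precision. Rounded just once: 4 significant figures.
Convert: Hardness H = 1.708 GPa = 1.708e+09 Pa.
Working in SI base units: W = 10.67 N, H = 1.708e+09 Pa, K = 4.292e-04.
Wear rate dV/dL = K·W/H — distance-free: 4.292e-04 · 10.67 / 1.708e+09 = 2.681e-12 m³/m.

value=2.681e-12 m^3/m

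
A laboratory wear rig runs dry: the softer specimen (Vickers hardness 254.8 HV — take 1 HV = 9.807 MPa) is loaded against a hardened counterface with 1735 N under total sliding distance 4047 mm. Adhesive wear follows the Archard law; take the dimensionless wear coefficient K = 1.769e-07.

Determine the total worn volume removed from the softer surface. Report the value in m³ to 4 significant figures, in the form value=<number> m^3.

value=4.971e-13 m^3

Shown intermediates are rounded; all working math carries exact precision; rounded just once, at four significant digits.
Convert: Distance covered L = 4047 mm = 4.047 m.
Convert: Hardness H = 254.8 HV × 9.807 MPa/HV = 2499 MPa = 2.499e+09 Pa.
Collected in SI base units: W = 1735 N, H = 2.499e+09 Pa, K = 1.769e-07.
By Archard's law, V = K·W·L/H = 1.769e-07 · 1735 · 4.047 / 2.499e+09 = 4.971e-13 m³.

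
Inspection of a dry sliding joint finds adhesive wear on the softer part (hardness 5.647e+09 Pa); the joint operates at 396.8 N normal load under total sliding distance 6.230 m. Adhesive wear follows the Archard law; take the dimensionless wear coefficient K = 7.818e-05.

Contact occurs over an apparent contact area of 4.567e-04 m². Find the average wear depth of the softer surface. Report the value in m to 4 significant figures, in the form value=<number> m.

value=7.494e-08 m

Shown intermediates are rounded. All working math maintains full float precision. Rounded just once to four significant digits.
Collected in SI base units: W = 396.8 N, H = 5.647e+09 Pa, K = 7.818e-05.
Archard volume V = K·W·L/H = 7.818e-05 · 396.8 · 6.230 / 5.647e+09 = 3.422e-11 m³.
Depth h = V/A = 3.422e-11 / 4.567e-04 = 7.494e-08 m.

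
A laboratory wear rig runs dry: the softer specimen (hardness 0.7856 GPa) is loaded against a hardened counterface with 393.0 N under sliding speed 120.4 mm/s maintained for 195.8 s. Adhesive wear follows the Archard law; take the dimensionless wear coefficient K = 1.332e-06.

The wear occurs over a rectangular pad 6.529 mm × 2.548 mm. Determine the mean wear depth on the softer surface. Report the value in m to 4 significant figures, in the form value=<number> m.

value=9.443e-07 m

Each operation maintains full float precision; intermediates are printed rounded — one final rounding to 4 significant digits.
Convert: Sliding speed v = 120.4 mm/s = 0.1204 m/s. Distance L = v·t = 0.1204 m/s × 195.8 s = 23.57 m.
Convert: Hardness H = 0.7856 GPa = 7.856e+08 Pa.
Convert: Pad sides 6.529 mm × 2.548 mm = 0.006529 m × 0.002548 m. Contact area A = 0.006529 m × 0.002548 m = 1.664e-05 m².
SI base units throughout: W = 393.0 N, H = 7.856e+08 Pa, K = 1.332e-06.
Volume removed: V = K·W·L/H = 1.332e-06 · 393.0 · 23.57 / 7.856e+08 = 1.571e-11 m³.
Mean wear depth h = V/A = 1.571e-11 / 1.664e-05 = 9.443e-07 m.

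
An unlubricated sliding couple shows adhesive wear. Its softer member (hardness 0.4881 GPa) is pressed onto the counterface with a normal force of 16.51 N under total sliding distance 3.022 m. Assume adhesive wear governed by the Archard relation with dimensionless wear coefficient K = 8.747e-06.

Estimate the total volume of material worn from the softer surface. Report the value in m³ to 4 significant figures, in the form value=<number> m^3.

value=8.941e-13 m^3

The intermediates are shown rounded; the algebra holds full precision. Rounded once at the end, at four significant digits.
Convert: Hardness H = 0.4881 GPa = 4.881e+08 Pa.
Restated in SI base units: W = 16.51 N, H = 4.881e+08 Pa, K = 8.747e-06.
Volume removed: V = K·W·L/H = 8.747e-06 · 16.51 · 3.022 / 4.881e+08 = 8.941e-13 m³.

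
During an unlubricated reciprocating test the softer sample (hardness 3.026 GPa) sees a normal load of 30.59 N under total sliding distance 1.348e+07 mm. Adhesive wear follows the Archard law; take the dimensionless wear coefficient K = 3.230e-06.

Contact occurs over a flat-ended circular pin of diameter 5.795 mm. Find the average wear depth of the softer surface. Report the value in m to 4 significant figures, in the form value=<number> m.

value=1.669e-05 m

The algebra runs at exact precision, and intermediate values are shown rounded, and a lone final rounding: four significant figures.
Convert: The distance L = 1.348e+07 mm = 1.348e+04 m.
Convert: Hardness H = 3.026 GPa = 3.026e+09 Pa.
Convert: Pin diameter d = 5.795 mm = 0.005795 m. Contact area A = π·d²/4 = π·(0.005795 m)²/4 = 2.638e-05 m².
Expressed in SI base units: W = 30.59 N, H = 3.026e+09 Pa, K = 3.230e-06.
Archard relation: V = K·W·L/H = 3.230e-06 · 30.59 · 1.348e+04 / 3.026e+09 = 4.402e-10 m³.
Wear depth h = V/A = 4.402e-10 / 2.638e-05 = 1.669e-05 m.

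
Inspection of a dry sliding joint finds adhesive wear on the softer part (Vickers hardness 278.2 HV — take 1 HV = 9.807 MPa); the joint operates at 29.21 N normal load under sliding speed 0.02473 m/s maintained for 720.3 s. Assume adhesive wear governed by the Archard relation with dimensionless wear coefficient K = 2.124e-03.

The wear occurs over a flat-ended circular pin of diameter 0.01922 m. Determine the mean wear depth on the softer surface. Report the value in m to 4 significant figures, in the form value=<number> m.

Intermediate values are shown rounded — all working math maintains exact precision, and one final rounding to 4 significant digits.
Convert: Sliding distance L = v·t = 0.02473 m/s × 720.3 s = 17.81 m.
Convert: Hardness H = 278.2 HV × 9.807 MPa/HV = 2728 MPa = 2.728e+09 Pa.
Convert: Contact area A = π·d²/4 = π·(0.01922 m)²/4 = 2.901e-04 m².
SI base units throughout: W = 29.21 N, H = 2.728e+09 Pa, K = 2.124e-03.
Wear volume V = K·W·L/H = 2.124e-03 · 29.21 · 17.81 / 2.728e+09 = 4.051e-10 m³.
Wear depth h = V/A = 4.051e-10 / 2.901e-04 = 1.396e-06 m.

value=1.396e-06 m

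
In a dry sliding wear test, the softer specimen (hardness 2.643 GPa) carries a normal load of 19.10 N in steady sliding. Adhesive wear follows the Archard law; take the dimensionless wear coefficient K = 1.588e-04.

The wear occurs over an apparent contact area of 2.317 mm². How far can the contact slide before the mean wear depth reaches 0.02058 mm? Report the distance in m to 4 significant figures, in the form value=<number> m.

Each operation holds exact precision; printed values are rounded, and a single final rounding to 4 significant figures.
Hardness H = 2.643 GPa = 2.643e+09 Pa.
Contact area A = 2.317 mm² = 2.317e-06 m².
Depth limit h_lim = 0.02058 mm = 2.058e-05 m.
Working in SI base units: W = 19.10 N, H = 2.643e+09 Pa, K = 1.588e-04.
Limit volume V_lim = h_lim·A = 2.058e-05 · 2.317e-06 = 4.768e-11 m³.
Sliding life L = V_lim·H/(K·W) = 4.768e-11 · 2.643e+09 / (1.588e-04 · 19.10) = 41.55 m.

value=41.55 m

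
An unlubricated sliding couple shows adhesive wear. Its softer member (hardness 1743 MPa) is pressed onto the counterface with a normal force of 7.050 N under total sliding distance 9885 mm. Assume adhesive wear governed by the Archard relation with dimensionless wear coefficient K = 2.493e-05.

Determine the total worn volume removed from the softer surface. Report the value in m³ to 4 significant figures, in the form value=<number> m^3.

The algebra carries full float precision. Quoted intermediates are rounded; a lone final rounding to 4 significant figures.
Distance covered L = 9885 mm = 9.885 m.
Hardness H = 1743 MPa = 1.743e+09 Pa.
As SI base values: W = 7.050 N, H = 1.743e+09 Pa, K = 2.493e-05.
Volume removed: V = K·W·L/H = 2.493e-05 · 7.050 · 9.885 / 1.743e+09 = 9.968e-13 m³.

value=9.968e-13 m^3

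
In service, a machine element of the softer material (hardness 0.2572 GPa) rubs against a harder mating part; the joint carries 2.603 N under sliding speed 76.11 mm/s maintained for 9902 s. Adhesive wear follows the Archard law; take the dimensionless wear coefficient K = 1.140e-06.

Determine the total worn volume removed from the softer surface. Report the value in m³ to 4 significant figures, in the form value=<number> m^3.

Intermediates are printed rounded; the computation carries exact precision — a single final rounding, at four significant digits.
Sliding speed v = 76.11 mm/s = 0.07611 m/s. Distance L = v·t = 0.07611 m/s × 9902 s = 753.6 m.
Hardness H = 0.2572 GPa = 2.572e+08 Pa.
Collected in SI base units: W = 2.603 N, H = 2.572e+08 Pa, K = 1.140e-06.
Archard relation: V = K·W·L/H = 1.140e-06 · 2.603 · 753.6 / 2.572e+08 = 8.695e-12 m³.

value=8.695e-12 m^3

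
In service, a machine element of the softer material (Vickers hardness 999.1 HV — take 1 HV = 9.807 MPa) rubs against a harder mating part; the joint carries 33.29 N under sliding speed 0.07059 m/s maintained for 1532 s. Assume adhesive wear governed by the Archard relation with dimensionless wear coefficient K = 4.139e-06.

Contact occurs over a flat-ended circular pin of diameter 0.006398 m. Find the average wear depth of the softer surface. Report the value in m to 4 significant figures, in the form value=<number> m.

value=4.730e-08 m

All arithmetic keeps full float precision; intermediate values appear rounded; rounded just once, at 4 significant figures.
Distance covered L = v·t = 0.07059 m/s × 1532 s = 108.1 m.
Hardness H = 999.1 HV × 9.807 MPa/HV = 9798 MPa = 9.798e+09 Pa.
Contact area A = π·d²/4 = π·(0.006398 m)²/4 = 3.215e-05 m².
In SI base units, W = 33.29 N, H = 9.798e+09 Pa, K = 4.139e-06.
Archard relation: V = K·W·L/H = 4.139e-06 · 33.29 · 108.1 / 9.798e+09 = 1.521e-12 m³.
Mean wear depth h = V/A = 1.521e-12 / 3.215e-05 = 4.730e-08 m.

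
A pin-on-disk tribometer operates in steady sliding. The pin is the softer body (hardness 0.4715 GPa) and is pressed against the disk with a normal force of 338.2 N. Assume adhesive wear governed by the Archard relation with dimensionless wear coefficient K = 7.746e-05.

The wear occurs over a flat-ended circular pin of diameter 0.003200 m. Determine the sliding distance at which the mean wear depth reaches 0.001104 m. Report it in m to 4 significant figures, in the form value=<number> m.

value=159.8 m

The algebra holds exact precision. Displayed values are rounded, and a lone final rounding: four significant figures.
Convert: Hardness H = 0.4715 GPa = 4.715e+08 Pa.
Convert: Contact area A = π·d²/4 = π·(0.003200 m)²/4 = 8.042e-06 m².
SI base units throughout: W = 338.2 N, H = 4.715e+08 Pa, K = 7.746e-05.
At the depth limit, V_lim = h_lim·A = 0.001104 · 8.042e-06 = 8.879e-09 m³.
Sliding life L = V_lim·H/(K·W) = 8.879e-09 · 4.715e+08 / (7.746e-05 · 338.2) = 159.8 m.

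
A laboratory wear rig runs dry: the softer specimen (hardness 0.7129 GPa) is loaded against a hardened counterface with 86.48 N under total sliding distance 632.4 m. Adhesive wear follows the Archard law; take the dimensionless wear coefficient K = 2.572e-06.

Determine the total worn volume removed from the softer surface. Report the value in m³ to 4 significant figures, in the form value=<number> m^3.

The computation keeps exact precision. Intermediates appear rounded — rounded once at the end, at four significant figures.
Convert: Hardness H = 0.7129 GPa = 7.129e+08 Pa.
As SI base values: W = 86.48 N, H = 7.129e+08 Pa, K = 2.572e-06.
Wear volume V = K·W·L/H = 2.572e-06 · 86.48 · 632.4 / 7.129e+08 = 1.973e-10 m³.

value=1.973e-10 m^3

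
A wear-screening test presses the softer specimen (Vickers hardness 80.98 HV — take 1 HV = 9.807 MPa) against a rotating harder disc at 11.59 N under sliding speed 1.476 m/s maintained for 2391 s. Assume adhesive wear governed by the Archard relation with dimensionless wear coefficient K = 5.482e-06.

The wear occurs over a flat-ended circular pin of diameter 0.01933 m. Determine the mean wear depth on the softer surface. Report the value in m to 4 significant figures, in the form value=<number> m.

value=9.621e-07 m

Intermediates are shown rounded. The computation keeps full float precision — rounded just once: 4 significant digits.
Convert: Total distance L = v·t = 1.476 m/s × 2391 s = 3529 m.
Convert: Hardness H = 80.98 HV × 9.807 MPa/HV = 794.2 MPa = 7.942e+08 Pa.
Convert: Contact area A = π·d²/4 = π·(0.01933 m)²/4 = 2.935e-04 m².
SI base units throughout: W = 11.59 N, H = 7.942e+08 Pa, K = 5.482e-06.
Worn volume V = K·W·L/H = 5.482e-06 · 11.59 · 3529 / 7.942e+08 = 2.823e-10 m³.
Mean depth h = V/A = 2.823e-10 / 2.935e-04 = 9.621e-07 m.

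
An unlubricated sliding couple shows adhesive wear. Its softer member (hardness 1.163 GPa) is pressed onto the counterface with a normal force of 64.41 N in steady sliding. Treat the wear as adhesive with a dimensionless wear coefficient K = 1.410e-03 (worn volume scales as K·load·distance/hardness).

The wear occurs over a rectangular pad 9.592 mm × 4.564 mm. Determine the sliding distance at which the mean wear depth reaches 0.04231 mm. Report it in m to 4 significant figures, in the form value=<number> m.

The computation runs at full float precision. Shown intermediates are rounded — a lone final rounding to 4 significant digits.
Convert: Hardness H = 1.163 GPa = 1.163e+09 Pa.
Convert: Pad sides 9.592 mm × 4.564 mm = 0.009592 m × 0.004564 m. Contact area A = 0.009592 m × 0.004564 m = 4.378e-05 m².
Convert: Depth limit h_lim = 0.04231 mm = 4.231e-05 m.
In SI base units: W = 64.41 N, H = 1.163e+09 Pa, K = 1.410e-03.
Wearable volume V_lim = h_lim·A = 4.231e-05 · 4.378e-05 = 1.852e-09 m³.
Thus life L = V_lim·H/(K·W) = 1.852e-09 · 1.163e+09 / (1.410e-03 · 64.41) = 23.72 m.

value=23.72 m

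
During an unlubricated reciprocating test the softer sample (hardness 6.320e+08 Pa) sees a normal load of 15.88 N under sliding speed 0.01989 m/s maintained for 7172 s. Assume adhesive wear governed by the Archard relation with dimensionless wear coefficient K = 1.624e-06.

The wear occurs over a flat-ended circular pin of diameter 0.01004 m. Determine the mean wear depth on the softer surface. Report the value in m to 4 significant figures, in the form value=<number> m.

value=7.353e-08 m

Intermediates appear rounded, and the computation holds full float precision, and a single final rounding: four significant figures.
Convert: The distance L = v·t = 0.01989 m/s × 7172 s = 142.7 m.
Convert: Contact area A = π·d²/4 = π·(0.01004 m)²/4 = 7.917e-05 m².
Working in SI base units: W = 15.88 N, H = 6.320e+08 Pa, K = 1.624e-06.
Volume removed: V = K·W·L/H = 1.624e-06 · 15.88 · 142.7 / 6.320e+08 = 5.821e-12 m³.
Mean wear depth h = V/A = 5.821e-12 / 7.917e-05 = 7.353e-08 m.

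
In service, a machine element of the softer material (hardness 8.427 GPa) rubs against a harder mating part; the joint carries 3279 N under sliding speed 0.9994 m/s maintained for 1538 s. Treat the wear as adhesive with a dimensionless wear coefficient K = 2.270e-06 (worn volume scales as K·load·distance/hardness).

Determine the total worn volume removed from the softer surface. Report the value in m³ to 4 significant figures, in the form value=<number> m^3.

Intermediates appear rounded. Each operation runs at exact precision. Rounded once at the end to four significant figures.
Convert: The distance L = v·t = 0.9994 m/s × 1538 s = 1537 m.
Convert: Hardness H = 8.427 GPa = 8.427e+09 Pa.
Restated in SI base units: W = 3279 N, H = 8.427e+09 Pa, K = 2.270e-06.
Wear volume V = K·W·L/H = 2.270e-06 · 3279 · 1537 / 8.427e+09 = 1.358e-09 m³.

value=1.358e-09 m^3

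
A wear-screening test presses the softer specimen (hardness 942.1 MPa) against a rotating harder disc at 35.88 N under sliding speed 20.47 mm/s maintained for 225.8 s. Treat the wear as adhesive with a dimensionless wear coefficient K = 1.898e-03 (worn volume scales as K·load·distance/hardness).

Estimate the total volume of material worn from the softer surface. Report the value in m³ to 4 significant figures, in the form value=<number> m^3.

value=3.341e-10 m^3

Each operation maintains full precision — the intermediates are printed rounded. Rounded once at the end: four significant figures.
Convert: Sliding speed v = 20.47 mm/s = 0.02047 m/s. Path length L = v·t = 0.02047 m/s × 225.8 s = 4.622 m.
Convert: Hardness H = 942.1 MPa = 9.421e+08 Pa.
In SI base units, W = 35.88 N, H = 9.421e+08 Pa, K = 1.898e-03.
Archard relation: V = K·W·L/H = 1.898e-03 · 35.88 · 4.622 / 9.421e+08 = 3.341e-10 m³.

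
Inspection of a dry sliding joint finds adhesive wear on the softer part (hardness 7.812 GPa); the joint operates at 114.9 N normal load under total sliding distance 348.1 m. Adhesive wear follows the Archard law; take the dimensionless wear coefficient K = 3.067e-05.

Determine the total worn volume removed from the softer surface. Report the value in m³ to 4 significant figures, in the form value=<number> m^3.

The intermediates are shown rounded — the computation keeps full precision — one final rounding, at 4 significant figures.
Hardness H = 7.812 GPa = 7.812e+09 Pa.
SI base units throughout: W = 114.9 N, H = 7.812e+09 Pa, K = 3.067e-05.
The Archard volume V = K·W·L/H = 3.067e-05 · 114.9 · 348.1 / 7.812e+09 = 1.570e-10 m³.

value=1.570e-10 m^3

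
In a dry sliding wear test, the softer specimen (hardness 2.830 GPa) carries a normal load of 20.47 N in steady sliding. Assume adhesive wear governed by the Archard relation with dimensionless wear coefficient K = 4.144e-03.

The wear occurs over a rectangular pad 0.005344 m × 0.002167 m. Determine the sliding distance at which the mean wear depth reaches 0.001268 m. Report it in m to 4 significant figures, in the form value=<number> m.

value=489.9 m

Displayed values are rounded, and the computation carries full precision, and a lone final rounding: 4 significant digits.
Convert: Hardness H = 2.830 GPa = 2.830e+09 Pa.
Convert: Contact area A = 0.005344 m × 0.002167 m = 1.158e-05 m².
In SI base units: W = 20.47 N, H = 2.830e+09 Pa, K = 4.144e-03.
At the depth limit, V_lim = h_lim·A = 0.001268 · 1.158e-05 = 1.468e-08 m³.
Thus life L = V_lim·H/(K·W) = 1.468e-08 · 2.830e+09 / (4.144e-03 · 20.47) = 489.9 m.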